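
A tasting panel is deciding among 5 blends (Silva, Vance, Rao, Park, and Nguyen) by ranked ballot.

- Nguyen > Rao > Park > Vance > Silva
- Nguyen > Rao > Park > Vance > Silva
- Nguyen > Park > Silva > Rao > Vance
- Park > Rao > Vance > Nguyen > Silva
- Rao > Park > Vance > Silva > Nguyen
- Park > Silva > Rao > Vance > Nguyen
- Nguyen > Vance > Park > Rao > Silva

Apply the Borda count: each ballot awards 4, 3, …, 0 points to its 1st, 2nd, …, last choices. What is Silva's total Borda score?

6

Borda scores:
  Silva: 0 + 0 + 2 + 0 + 1 + 3 + 0 = 6
  Vance: 1 + 1 + 0 + 2 + 2 + 1 + 3 = 10
  Rao: 3 + 3 + 1 + 3 + 4 + 2 + 1 = 17
  Park: 2 + 2 + 3 + 4 + 3 + 4 + 2 = 20
  Nguyen: 4 + 4 + 4 + 1 + 0 + 0 + 4 = 17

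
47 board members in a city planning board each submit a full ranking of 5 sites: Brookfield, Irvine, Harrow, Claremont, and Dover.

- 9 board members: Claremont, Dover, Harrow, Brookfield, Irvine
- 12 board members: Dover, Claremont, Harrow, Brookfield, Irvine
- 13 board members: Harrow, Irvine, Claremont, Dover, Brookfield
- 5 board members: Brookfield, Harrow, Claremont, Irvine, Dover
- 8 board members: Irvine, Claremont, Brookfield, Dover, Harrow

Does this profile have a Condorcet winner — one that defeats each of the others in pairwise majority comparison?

Yes

Head-to-head results (47 voters total):
Brookfield vs Irvine: Brookfield wins 26–21.
Brookfield vs Harrow: Harrow wins 34–13.
Brookfield vs Claremont: Claremont wins 42–5.
Brookfield vs Dover: Dover wins 34–13.
Irvine vs Harrow: Harrow wins 39–8.
Irvine vs Claremont: Claremont wins 26–21.
Irvine vs Dover: Irvine wins 26–21.
Harrow vs Claremont: Claremont wins 29–18.
Harrow vs Dover: Dover wins 29–18.
Claremont vs Dover: Claremont wins 35–12.
Claremont beats each rival — Brookfield (42–5), Irvine (26–21), Harrow (29–18), Dover (35–12) — so Claremont is the Condorcet winner.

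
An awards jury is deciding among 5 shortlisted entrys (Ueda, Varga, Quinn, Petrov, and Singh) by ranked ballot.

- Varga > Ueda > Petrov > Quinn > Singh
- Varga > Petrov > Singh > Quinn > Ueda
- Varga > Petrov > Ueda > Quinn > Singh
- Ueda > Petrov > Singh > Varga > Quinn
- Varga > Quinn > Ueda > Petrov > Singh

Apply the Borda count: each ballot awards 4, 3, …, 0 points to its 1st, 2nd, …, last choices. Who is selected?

Borda scores:
  Ueda: 3 + 0 + 2 + 4 + 2 = 11
  Varga: 4 + 4 + 4 + 1 + 4 = 17
  Quinn: 1 + 1 + 1 + 0 + 3 = 6
  Petrov: 2 + 3 + 3 + 3 + 1 = 12
  Singh: 0 + 2 + 0 + 2 + 0 = 4
Varga has the highest total.

Varga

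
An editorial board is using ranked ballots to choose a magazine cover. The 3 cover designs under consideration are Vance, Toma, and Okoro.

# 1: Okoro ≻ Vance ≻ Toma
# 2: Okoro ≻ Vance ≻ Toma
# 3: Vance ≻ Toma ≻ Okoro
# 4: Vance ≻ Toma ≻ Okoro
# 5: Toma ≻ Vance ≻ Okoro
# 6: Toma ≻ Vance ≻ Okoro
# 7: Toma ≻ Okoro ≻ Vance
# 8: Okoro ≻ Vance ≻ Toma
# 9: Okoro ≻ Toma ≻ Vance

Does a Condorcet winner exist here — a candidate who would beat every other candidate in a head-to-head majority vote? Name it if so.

No Condorcet winner

Head-to-head results (9 voters total):
Vance vs Toma: Vance wins 5–4.
Vance vs Okoro: Okoro wins 5–4.
Toma vs Okoro: Toma wins 5–4.
No candidate beats all others: Vance beats Toma beats Okoro beats Vance, a majority cycle.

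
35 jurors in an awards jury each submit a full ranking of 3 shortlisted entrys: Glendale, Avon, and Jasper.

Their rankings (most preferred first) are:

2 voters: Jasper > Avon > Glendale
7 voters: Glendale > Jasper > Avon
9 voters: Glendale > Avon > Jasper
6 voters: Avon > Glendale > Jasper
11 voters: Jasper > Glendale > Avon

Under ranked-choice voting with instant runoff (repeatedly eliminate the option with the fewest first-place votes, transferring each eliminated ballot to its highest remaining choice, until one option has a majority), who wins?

Round 1: Glendale 16, Jasper 13, Avon 6. Avon has the fewest and is eliminated.
Round 2: Glendale 22, Jasper 13. Glendale has a majority.

Glendale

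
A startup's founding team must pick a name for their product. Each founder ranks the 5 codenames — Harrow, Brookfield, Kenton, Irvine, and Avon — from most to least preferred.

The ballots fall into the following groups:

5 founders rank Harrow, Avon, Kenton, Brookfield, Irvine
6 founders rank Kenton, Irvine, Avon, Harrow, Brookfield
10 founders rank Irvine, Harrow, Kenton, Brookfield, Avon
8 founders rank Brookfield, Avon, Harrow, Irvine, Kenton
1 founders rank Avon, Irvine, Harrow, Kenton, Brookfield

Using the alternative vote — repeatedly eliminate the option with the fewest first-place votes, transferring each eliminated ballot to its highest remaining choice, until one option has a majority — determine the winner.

Irvine

Round 1: Irvine 10, Brookfield 8, Kenton 6, Harrow 5, Avon 1. Avon has the fewest and is eliminated.
Round 2: Irvine 11, Brookfield 8, Kenton 6, Harrow 5. Harrow has the fewest and is eliminated.
Round 3: Kenton 11, Irvine 11, Brookfield 8. Brookfield has the fewest and is eliminated.
Round 4: Irvine 19, Kenton 11. Irvine has a majority.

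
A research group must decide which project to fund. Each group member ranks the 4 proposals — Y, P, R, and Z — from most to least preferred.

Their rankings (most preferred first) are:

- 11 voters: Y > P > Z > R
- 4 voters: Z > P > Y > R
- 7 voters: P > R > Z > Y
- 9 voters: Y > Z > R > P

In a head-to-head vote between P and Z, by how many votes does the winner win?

5

Ballots ranking P above Z: 11+7 = 18.
Ballots ranking Z above P: 4+9 = 13.
P wins 18–13, a margin of 5.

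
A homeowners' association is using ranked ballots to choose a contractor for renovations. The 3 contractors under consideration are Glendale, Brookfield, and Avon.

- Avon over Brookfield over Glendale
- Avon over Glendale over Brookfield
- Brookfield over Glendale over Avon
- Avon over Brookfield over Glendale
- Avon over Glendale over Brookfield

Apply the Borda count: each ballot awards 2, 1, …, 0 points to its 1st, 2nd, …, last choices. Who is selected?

Borda scores:
  Glendale: 0 + 1 + 1 + 0 + 1 = 3
  Brookfield: 1 + 0 + 2 + 1 + 0 = 4
  Avon: 2 + 2 + 0 + 2 + 2 = 8
Avon has the highest total.

Avon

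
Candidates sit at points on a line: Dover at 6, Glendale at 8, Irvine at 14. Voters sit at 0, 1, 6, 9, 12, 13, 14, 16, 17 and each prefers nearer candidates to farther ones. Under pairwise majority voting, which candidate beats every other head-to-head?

Irvine

With single-peaked preferences on a line, the Condorcet winner is the candidate closest to the median voter.
The median voter (position 12) is closest to Irvine at 14.
Check: Irvine vs Glendale — voters closer to Irvine: 5 of 9.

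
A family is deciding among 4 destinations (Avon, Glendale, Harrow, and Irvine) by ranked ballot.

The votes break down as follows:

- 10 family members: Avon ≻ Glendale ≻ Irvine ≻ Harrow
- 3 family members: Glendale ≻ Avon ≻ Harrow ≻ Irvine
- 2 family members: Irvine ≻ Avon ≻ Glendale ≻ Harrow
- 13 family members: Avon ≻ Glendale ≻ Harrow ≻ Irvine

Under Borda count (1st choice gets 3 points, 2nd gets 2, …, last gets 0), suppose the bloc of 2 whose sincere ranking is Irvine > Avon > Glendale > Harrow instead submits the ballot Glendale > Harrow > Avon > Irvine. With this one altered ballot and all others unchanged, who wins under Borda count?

Borda totals with the altered ballot: Avon 77, Glendale 61, Harrow 20, Irvine 10.
The winner is unchanged: still Avon.

Avon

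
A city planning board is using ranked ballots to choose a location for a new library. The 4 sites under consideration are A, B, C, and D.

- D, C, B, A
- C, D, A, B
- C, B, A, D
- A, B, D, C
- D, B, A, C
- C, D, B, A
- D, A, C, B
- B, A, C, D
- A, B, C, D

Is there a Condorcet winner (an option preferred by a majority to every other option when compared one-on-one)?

Head-to-head results (9 voters total):
A vs B: B wins 5–4.
A vs C: A wins 5–4.
A vs D: D wins 5–4.
B vs C: C wins 5–4.
B vs D: D wins 5–4.
C vs D: C wins 5–4.
No candidate beats all others: A beats C beats B beats A, a majority cycle.

No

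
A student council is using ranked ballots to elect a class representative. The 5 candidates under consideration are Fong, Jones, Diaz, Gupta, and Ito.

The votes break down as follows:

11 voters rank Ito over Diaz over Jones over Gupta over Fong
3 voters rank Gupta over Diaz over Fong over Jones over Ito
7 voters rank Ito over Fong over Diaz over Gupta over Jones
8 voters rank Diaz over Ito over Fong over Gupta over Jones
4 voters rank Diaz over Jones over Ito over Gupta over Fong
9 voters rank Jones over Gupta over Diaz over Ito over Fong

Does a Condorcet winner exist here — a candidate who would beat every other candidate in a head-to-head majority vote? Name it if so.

Head-to-head results (42 voters total):
Fong vs Jones: Jones wins 24–18.
Fong vs Diaz: Diaz wins 35–7.
Fong vs Gupta: Gupta wins 27–15.
Fong vs Ito: Ito wins 39–3.
Jones vs Diaz: Diaz wins 33–9.
Jones vs Gupta: Jones wins 24–18.
Jones vs Ito: Ito wins 26–16.
Diaz vs Gupta: Diaz wins 30–12.
Diaz vs Ito: Diaz wins 24–18.
Gupta vs Ito: Ito wins 30–12.
Diaz beats each rival — Fong (35–7), Jones (33–9), Gupta (30–12), Ito (24–18) — so Diaz is the Condorcet winner.

Diaz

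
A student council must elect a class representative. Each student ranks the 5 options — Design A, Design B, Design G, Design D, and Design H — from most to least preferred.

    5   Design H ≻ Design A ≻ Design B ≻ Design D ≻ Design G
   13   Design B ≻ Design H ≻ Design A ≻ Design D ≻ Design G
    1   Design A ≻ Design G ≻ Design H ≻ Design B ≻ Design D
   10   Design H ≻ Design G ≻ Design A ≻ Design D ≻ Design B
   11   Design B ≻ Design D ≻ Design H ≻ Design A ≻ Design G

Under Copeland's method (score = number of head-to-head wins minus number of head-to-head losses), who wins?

Design B

Pairwise results:
  Design A vs Design B: Design B wins 24–16.
  Design A vs Design G: Design A wins 30–10.
  Design A vs Design D: Design A wins 29–11.
  Design A vs Design H: Design H wins 39–1.
  Design B vs Design G: Design B wins 29–11.
  Design B vs Design D: Design B wins 30–10.
  Design B vs Design H: Design B wins 24–16.
  Design G vs Design D: Design D wins 29–11.
  Design G vs Design H: Design H wins 39–1.
  Design D vs Design H: Design H wins 29–11.
Copeland scores (wins − losses):
  Design A: 2 − 2 = 0
  Design B: 4 − 0 = 4
  Design G: 0 − 4 = -4
  Design D: 1 − 3 = -2
  Design H: 3 − 1 = 2
Design B has the best Copeland score.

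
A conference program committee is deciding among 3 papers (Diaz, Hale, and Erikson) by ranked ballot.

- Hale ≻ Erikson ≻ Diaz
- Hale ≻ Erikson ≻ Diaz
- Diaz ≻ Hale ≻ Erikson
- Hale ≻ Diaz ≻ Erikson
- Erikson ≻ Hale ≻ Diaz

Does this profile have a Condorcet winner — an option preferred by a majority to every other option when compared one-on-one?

Yes

Head-to-head results (5 voters total):
Diaz vs Hale: Hale wins 4–1.
Diaz vs Erikson: Erikson wins 3–2.
Hale vs Erikson: Hale wins 4–1.
Hale beats each rival — Diaz (4–1), Erikson (4–1) — so Hale is the Condorcet winner.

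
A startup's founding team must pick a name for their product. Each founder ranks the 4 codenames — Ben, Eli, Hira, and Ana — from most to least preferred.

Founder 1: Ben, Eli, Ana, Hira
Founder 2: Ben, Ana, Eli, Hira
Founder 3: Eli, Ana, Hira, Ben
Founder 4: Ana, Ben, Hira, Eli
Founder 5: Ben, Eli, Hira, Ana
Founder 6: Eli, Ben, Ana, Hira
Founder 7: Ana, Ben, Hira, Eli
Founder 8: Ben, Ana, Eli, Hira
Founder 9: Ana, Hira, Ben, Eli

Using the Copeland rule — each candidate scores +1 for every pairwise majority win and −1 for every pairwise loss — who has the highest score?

Ben

Pairwise results:
  Ben vs Eli: Ben wins 7–2.
  Ben vs Hira: Ben wins 7–2.
  Ben vs Ana: Ben wins 5–4.
  Eli vs Hira: Eli wins 6–3.
  Eli vs Ana: Ana wins 5–4.
  Hira vs Ana: Ana wins 8–1.
Copeland scores (wins − losses):
  Ben: 3 − 0 = 3
  Eli: 1 − 2 = -1
  Hira: 0 − 3 = -3
  Ana: 2 − 1 = 1
Ben has the best Copeland score.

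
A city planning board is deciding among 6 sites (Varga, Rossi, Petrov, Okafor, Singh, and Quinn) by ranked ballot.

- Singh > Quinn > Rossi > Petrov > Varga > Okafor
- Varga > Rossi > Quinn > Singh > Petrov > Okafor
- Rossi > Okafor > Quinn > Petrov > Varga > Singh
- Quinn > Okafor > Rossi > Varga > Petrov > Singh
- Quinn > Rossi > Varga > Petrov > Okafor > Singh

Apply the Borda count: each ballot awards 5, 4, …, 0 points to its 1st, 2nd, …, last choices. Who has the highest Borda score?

Quinn

Borda scores:
  Varga: 1 + 5 + 1 + 2 + 3 = 12
  Rossi: 3 + 4 + 5 + 3 + 4 = 19
  Petrov: 2 + 1 + 2 + 1 + 2 = 8
  Okafor: 0 + 0 + 4 + 4 + 1 = 9
  Singh: 5 + 2 + 0 + 0 + 0 = 7
  Quinn: 4 + 3 + 3 + 5 + 5 = 20
Quinn has the highest total.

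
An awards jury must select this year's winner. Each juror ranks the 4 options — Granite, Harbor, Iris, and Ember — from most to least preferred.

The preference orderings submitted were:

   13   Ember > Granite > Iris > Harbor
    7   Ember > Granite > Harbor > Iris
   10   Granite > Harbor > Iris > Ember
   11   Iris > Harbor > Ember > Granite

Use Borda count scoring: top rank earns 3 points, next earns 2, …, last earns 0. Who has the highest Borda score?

Borda scores:
  Granite: 13·2 + 7·2 + 10·3 + 11·0 = 70
  Harbor: 13·0 + 7·1 + 10·2 + 11·2 = 49
  Iris: 13·1 + 7·0 + 10·1 + 11·3 = 56
  Ember: 13·3 + 7·3 + 10·0 + 11·1 = 71
Ember has the highest total.

Ember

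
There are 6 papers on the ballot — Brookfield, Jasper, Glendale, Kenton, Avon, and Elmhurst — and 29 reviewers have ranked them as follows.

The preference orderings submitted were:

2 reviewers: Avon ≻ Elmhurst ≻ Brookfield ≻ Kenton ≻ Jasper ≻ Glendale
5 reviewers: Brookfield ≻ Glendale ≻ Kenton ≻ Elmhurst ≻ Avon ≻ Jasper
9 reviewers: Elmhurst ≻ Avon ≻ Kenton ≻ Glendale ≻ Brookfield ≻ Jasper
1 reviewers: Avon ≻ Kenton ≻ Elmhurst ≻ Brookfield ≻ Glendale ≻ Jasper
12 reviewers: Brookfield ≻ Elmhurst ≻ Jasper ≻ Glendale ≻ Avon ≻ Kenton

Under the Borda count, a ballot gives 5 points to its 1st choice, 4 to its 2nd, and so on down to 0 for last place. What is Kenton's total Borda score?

50

Borda scores:
  Brookfield: 2·3 + 5·5 + 9·1 + 2 + 12·5 = 102
  Jasper: 2·1 + 5·0 + 9·0 + 0 + 12·3 = 38
  Glendale: 2·0 + 5·4 + 9·2 + 1 + 12·2 = 63
  Kenton: 2·2 + 5·3 + 9·3 + 4 + 12·0 = 50
  Avon: 2·5 + 5·1 + 9·4 + 5 + 12·1 = 68
  Elmhurst: 2·4 + 5·2 + 9·5 + 3 + 12·4 = 114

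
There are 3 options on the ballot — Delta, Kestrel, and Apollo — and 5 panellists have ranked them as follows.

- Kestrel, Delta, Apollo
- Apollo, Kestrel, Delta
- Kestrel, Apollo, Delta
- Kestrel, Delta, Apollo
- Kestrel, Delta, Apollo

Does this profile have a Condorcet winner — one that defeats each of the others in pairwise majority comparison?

Yes

Head-to-head results (5 voters total):
Delta vs Kestrel: Kestrel wins 5–0.
Delta vs Apollo: Delta wins 3–2.
Kestrel vs Apollo: Kestrel wins 4–1.
Kestrel beats each rival — Delta (5–0), Apollo (4–1) — so Kestrel is the Condorcet winner.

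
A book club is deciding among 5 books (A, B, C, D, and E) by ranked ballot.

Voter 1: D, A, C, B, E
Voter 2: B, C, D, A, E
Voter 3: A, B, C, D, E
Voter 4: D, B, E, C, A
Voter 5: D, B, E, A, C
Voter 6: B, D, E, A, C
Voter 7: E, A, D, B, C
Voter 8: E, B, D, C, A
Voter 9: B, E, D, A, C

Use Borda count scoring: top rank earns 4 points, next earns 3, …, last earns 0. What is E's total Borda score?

Borda scores:
  A: 3 + 1 + 4 + 0 + 1 + 1 + 3 + 0 + 1 = 14
  B: 1 + 4 + 3 + 3 + 3 + 4 + 1 + 3 + 4 = 26
  C: 2 + 3 + 2 + 1 + 0 + 0 + 0 + 1 + 0 = 9
  D: 4 + 2 + 1 + 4 + 4 + 3 + 2 + 2 + 2 = 24
  E: 0 + 0 + 0 + 2 + 2 + 2 + 4 + 4 + 3 = 17

17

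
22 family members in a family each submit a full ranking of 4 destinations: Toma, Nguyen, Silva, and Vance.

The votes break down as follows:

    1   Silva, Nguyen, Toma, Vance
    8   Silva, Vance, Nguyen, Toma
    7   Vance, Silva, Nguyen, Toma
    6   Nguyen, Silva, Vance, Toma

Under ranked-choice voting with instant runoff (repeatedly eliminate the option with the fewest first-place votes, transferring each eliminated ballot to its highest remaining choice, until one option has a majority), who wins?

Silva

Round 1: Silva 9, Vance 7, Nguyen 6, Toma 0. Toma has the fewest and is eliminated.
Round 2: Silva 9, Vance 7, Nguyen 6. Nguyen has the fewest and is eliminated.
Round 3: Silva 15, Vance 7. Silva has a majority.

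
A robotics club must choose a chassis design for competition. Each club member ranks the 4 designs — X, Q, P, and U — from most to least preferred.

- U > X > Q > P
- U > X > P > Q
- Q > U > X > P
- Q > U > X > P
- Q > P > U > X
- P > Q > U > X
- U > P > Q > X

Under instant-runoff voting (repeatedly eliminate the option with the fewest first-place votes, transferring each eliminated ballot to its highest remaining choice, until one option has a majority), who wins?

Q

Round 1: Q 3, U 3, P 1, X 0. X has the fewest and is eliminated.
Round 2: Q 3, U 3, P 1. P has the fewest and is eliminated.
Round 3: Q 4, U 3. Q has a majority.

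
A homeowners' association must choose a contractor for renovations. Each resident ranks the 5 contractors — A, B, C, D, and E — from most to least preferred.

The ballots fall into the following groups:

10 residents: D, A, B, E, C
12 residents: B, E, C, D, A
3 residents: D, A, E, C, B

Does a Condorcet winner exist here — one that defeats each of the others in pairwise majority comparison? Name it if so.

D

Head-to-head results (25 voters total):
A vs B: A wins 13–12.
A vs C: A wins 13–12.
A vs D: D wins 25–0.
A vs E: A wins 13–12.
B vs C: B wins 22–3.
B vs D: D wins 13–12.
B vs E: B wins 22–3.
C vs D: D wins 13–12.
C vs E: E wins 25–0.
D vs E: D wins 13–12.
D beats each rival — A (25–0), B (13–12), C (13–12), E (13–12) — so D is the Condorcet winner.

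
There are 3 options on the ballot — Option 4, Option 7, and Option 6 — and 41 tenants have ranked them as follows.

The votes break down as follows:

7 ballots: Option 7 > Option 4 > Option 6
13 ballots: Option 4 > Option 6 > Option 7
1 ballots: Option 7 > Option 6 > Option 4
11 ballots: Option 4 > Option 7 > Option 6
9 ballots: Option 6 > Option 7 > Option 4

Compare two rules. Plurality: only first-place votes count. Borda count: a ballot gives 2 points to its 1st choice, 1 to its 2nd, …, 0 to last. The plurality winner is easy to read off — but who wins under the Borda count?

Option 4

Plurality first-place counts: Option 4 24, Option 7 8, Option 6 9 → Option 4.
Borda totals: Option 4 55, Option 7 36, Option 6 32 → Option 4.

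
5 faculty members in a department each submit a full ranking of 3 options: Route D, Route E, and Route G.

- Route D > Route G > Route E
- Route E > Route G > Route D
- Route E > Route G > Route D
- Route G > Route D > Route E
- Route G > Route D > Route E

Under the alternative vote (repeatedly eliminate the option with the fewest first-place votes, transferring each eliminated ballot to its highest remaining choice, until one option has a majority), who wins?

Route G

Round 1: Route E 2, Route G 2, Route D 1. Route D has the fewest and is eliminated.
Round 2: Route G 3, Route E 2. Route G has a majority.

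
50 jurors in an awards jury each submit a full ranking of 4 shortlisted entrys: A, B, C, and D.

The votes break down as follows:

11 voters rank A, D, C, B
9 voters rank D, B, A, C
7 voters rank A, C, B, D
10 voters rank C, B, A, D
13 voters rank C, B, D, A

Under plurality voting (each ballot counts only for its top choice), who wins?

C

First-place vote totals:
  A: 18
  B: 0
  C: 23
  D: 9
C has the most first-place votes.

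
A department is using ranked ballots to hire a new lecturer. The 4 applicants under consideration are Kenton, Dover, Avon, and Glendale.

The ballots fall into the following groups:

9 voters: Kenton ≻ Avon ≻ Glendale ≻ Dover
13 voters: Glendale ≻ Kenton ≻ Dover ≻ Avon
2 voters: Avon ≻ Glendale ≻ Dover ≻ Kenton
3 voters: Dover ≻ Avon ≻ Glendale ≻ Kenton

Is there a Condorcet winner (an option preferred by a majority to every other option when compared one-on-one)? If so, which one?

There is no Condorcet winner

Head-to-head results (27 voters total):
Kenton vs Dover: Kenton wins 22–5.
Kenton vs Avon: Kenton wins 22–5.
Kenton vs Glendale: Glendale wins 18–9.
Dover vs Avon: Dover wins 16–11.
Dover vs Glendale: Glendale wins 24–3.
Avon vs Glendale: Avon wins 14–13.
No candidate beats all others: Kenton beats Avon beats Glendale beats Kenton, a majority cycle.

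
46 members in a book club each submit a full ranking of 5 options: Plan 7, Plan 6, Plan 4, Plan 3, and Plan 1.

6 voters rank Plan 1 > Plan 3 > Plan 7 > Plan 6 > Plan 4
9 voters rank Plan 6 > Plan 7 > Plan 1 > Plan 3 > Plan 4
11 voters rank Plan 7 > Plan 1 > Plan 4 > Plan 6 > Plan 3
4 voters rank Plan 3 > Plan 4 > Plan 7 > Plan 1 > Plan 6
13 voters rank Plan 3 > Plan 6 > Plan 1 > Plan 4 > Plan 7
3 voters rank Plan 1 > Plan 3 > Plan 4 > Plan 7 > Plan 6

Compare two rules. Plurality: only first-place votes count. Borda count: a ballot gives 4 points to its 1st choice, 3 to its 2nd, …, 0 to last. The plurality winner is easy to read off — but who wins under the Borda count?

Plan 1

Plurality first-place counts: Plan 7 11, Plan 6 9, Plan 4 0, Plan 3 17, Plan 1 9 → Plan 3.
Borda totals: Plan 7 94, Plan 6 92, Plan 4 53, Plan 3 104, Plan 1 117 → Plan 1.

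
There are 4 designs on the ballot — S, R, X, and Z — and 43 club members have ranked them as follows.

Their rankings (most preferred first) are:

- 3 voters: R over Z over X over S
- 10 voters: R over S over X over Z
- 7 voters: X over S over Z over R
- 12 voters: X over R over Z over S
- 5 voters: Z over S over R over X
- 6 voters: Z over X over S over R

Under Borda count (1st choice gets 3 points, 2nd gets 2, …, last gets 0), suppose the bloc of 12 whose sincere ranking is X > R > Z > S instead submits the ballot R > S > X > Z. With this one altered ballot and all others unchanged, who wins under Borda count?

R

Borda totals with the altered ballot: S 74, R 80, X 58, Z 46.
The switch changes the winner from X to R.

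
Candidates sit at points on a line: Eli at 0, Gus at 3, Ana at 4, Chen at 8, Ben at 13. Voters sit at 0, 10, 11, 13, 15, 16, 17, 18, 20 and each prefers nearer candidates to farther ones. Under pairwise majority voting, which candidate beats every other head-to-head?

With single-peaked preferences on a line, the Condorcet winner is the candidate closest to the median voter.
The median voter (position 15) is closest to Ben at 13.
Check: Ben vs Eli — voters closer to Ben: 8 of 9.

Ben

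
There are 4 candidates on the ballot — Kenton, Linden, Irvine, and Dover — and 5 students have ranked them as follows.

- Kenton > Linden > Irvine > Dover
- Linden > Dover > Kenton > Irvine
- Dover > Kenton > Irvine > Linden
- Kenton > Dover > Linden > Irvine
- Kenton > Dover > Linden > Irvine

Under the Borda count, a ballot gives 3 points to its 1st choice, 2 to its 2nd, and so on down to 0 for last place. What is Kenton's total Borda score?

Borda scores:
  Kenton: 3 + 1 + 2 + 3 + 3 = 12
  Linden: 2 + 3 + 0 + 1 + 1 = 7
  Irvine: 1 + 0 + 1 + 0 + 0 = 2
  Dover: 0 + 2 + 3 + 2 + 2 = 9

12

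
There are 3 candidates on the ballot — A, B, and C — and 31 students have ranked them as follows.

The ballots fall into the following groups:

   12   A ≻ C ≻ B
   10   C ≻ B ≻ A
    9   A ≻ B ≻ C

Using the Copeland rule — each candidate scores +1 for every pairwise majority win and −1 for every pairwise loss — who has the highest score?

Pairwise results:
  A vs B: A wins 21–10.
  A vs C: A wins 21–10.
  B vs C: C wins 22–9.
Copeland scores (wins − losses):
  A: 2 − 0 = 2
  B: 0 − 2 = -2
  C: 1 − 1 = 0
A has the best Copeland score.

A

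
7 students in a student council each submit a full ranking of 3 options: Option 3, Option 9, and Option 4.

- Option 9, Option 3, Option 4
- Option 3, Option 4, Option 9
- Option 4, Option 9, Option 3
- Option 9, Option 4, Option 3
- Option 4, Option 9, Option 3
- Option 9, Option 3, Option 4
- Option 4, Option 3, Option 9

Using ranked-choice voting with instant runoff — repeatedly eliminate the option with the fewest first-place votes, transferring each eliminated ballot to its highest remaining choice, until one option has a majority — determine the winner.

Round 1: Option 9 3, Option 4 3, Option 3 1. Option 3 has the fewest and is eliminated.
Round 2: Option 4 4, Option 9 3. Option 4 has a majority.

Option 4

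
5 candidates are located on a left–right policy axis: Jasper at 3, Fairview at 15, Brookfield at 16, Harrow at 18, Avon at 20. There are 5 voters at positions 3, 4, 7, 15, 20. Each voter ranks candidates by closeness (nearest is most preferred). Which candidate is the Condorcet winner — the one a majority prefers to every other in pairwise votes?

Jasper

With single-peaked preferences on a line, the Condorcet winner is the candidate closest to the median voter.
The median voter (position 7) is closest to Jasper at 3.
Check: Jasper vs Fairview — voters closer to Jasper: 3 of 5.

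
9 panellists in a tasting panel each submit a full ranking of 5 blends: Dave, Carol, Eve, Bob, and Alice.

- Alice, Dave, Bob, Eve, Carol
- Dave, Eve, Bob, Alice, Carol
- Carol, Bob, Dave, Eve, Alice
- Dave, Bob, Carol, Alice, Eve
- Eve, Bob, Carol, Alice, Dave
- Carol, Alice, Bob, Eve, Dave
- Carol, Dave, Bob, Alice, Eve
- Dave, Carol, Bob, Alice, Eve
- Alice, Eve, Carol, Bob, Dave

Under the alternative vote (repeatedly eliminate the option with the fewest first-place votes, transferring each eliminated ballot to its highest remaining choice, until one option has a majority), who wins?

Round 1: Dave 3, Carol 3, Alice 2, Eve 1, Bob 0. Bob has the fewest and is eliminated.
Round 2: Dave 3, Carol 3, Alice 2, Eve 1. Eve has the fewest and is eliminated.
Round 3: Carol 4, Dave 3, Alice 2. Alice has the fewest and is eliminated.
Round 4: Carol 5, Dave 4. Carol has a majority.

Carol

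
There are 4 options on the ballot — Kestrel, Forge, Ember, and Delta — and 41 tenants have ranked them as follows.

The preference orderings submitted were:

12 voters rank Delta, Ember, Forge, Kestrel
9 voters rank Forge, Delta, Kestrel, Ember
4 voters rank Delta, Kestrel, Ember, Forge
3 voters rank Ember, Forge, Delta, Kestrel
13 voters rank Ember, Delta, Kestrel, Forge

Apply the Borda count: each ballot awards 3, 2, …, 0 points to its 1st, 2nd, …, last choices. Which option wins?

Delta

Borda scores:
  Kestrel: 12·0 + 9·1 + 4·2 + 3·0 + 13·1 = 30
  Forge: 12·1 + 9·3 + 4·0 + 3·2 + 13·0 = 45
  Ember: 12·2 + 9·0 + 4·1 + 3·3 + 13·3 = 76
  Delta: 12·3 + 9·2 + 4·3 + 3·1 + 13·2 = 95
Delta has the highest total.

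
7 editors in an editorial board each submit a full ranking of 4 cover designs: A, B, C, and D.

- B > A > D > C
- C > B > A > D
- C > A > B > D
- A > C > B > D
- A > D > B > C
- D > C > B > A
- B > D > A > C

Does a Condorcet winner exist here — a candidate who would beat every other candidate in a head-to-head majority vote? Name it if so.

There is no Condorcet winner

Head-to-head results (7 voters total):
A vs B: B wins 4–3.
A vs C: A wins 4–3.
A vs D: A wins 5–2.
B vs C: C wins 4–3.
B vs D: B wins 5–2.
C vs D: D wins 4–3.
No candidate beats all others: A beats C beats B beats A, a majority cycle.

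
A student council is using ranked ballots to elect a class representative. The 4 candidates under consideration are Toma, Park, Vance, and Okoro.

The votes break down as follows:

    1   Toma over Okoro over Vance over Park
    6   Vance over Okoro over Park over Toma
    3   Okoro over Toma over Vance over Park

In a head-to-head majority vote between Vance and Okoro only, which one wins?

Ballots ranking Vance above Okoro: 6.
Ballots ranking Okoro above Vance: 1+3 = 4.
Vance wins the head-to-head, 6–4.

Vance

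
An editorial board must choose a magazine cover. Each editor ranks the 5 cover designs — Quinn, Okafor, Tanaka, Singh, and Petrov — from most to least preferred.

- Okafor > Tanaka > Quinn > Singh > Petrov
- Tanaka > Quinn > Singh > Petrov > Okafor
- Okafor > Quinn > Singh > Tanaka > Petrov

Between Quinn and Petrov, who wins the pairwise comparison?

Ballots ranking Quinn above Petrov: 3.
Ballots ranking Petrov above Quinn: 0.
Quinn wins the head-to-head, 3–0.

Quinn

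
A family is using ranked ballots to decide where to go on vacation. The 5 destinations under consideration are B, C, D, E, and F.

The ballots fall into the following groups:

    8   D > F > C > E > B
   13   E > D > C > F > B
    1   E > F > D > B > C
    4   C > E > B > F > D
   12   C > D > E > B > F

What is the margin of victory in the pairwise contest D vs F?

Ballots ranking D above F: 8+13+12 = 33.
Ballots ranking F above D: 1+4 = 5.
D wins 33–5, a margin of 28.

28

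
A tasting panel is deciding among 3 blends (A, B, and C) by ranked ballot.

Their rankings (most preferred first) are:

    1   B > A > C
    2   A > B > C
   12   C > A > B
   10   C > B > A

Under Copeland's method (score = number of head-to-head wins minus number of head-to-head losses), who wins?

C

Pairwise results:
  A vs B: A wins 14–11.
  A vs C: C wins 22–3.
  B vs C: C wins 22–3.
Copeland scores (wins − losses):
  A: 1 − 1 = 0
  B: 0 − 2 = -2
  C: 2 − 0 = 2
C has the best Copeland score.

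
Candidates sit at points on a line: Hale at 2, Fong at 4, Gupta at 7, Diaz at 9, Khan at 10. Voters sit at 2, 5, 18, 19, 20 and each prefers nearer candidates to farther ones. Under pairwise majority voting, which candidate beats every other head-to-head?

Khan

With single-peaked preferences on a line, the Condorcet winner is the candidate closest to the median voter.
The median voter (position 18) is closest to Khan at 10.
Check: Khan vs Gupta — voters closer to Khan: 3 of 5.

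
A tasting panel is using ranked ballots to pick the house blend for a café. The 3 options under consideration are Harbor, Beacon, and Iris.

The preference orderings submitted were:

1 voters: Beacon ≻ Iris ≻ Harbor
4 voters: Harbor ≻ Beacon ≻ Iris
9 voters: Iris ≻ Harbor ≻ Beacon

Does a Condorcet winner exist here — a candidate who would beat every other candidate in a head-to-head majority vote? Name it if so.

Iris

Head-to-head results (14 voters total):
Harbor vs Beacon: Harbor wins 13–1.
Harbor vs Iris: Iris wins 10–4.
Beacon vs Iris: Iris wins 9–5.
Iris beats each rival — Harbor (10–4), Beacon (9–5) — so Iris is the Condorcet winner.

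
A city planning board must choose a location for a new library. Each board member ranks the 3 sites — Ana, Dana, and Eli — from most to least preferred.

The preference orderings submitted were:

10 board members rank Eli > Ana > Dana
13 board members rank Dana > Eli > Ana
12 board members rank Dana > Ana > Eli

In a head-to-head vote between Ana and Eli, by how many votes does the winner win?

11

Ballots ranking Ana above Eli: 12.
Ballots ranking Eli above Ana: 10+13 = 23.
Eli wins 23–12, a margin of 11.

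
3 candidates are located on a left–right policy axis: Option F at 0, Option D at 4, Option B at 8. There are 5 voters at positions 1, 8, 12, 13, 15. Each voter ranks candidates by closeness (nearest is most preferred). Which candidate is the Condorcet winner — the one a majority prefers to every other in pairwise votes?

Option B

With single-peaked preferences on a line, the Condorcet winner is the candidate closest to the median voter.
The median voter (position 12) is closest to Option B at 8.
Check: Option B vs Option F — voters closer to Option B: 4 of 5.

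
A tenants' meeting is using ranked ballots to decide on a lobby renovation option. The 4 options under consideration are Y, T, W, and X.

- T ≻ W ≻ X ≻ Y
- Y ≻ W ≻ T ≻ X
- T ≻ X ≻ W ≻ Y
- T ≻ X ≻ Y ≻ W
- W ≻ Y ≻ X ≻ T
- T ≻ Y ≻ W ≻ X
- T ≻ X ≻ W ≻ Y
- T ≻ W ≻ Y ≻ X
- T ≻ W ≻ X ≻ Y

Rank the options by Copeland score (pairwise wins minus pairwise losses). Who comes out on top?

T

Pairwise results:
  Y vs T: T wins 7–2.
  Y vs W: W wins 6–3.
  Y vs X: X wins 5–4.
  T vs W: T wins 7–2.
  T vs X: T wins 8–1.
  W vs X: W wins 6–3.
Copeland scores (wins − losses):
  Y: 0 − 3 = -3
  T: 3 − 0 = 3
  W: 2 − 1 = 1
  X: 1 − 2 = -1
T has the best Copeland score.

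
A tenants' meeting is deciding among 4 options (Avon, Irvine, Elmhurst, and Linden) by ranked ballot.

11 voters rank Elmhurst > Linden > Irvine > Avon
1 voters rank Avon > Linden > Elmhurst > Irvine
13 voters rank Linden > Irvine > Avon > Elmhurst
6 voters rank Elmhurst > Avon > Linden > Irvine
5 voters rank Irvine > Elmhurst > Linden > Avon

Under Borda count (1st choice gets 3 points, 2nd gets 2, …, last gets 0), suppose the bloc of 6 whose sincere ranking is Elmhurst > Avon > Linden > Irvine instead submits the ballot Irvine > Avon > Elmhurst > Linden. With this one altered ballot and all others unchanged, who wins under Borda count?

Irvine

Borda totals with the altered ballot: Avon 28, Irvine 70, Elmhurst 50, Linden 68.
The switch changes the winner from Linden to Irvine.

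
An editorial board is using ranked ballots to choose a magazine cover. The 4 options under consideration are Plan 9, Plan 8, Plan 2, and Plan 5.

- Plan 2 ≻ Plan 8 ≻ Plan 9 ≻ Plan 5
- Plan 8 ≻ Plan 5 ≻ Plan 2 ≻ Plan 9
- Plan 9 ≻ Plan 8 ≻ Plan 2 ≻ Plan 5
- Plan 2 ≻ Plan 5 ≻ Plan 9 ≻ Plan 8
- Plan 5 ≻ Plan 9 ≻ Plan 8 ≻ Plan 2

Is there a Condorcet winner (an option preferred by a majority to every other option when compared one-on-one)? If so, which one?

Head-to-head results (5 voters total):
Plan 9 vs Plan 8: Plan 9 wins 3–2.
Plan 9 vs Plan 2: Plan 2 wins 3–2.
Plan 9 vs Plan 5: Plan 5 wins 3–2.
Plan 8 vs Plan 2: Plan 8 wins 3–2.
Plan 8 vs Plan 5: Plan 8 wins 3–2.
Plan 2 vs Plan 5: Plan 2 wins 3–2.
No candidate beats all others: Plan 9 beats Plan 8 beats Plan 2 beats Plan 9, a majority cycle.

There is no Condorcet winner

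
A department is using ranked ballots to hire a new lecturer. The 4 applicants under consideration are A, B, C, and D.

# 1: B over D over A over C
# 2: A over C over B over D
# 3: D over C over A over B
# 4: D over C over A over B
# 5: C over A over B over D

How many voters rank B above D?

Ballots ranking B above D: 3.
Ballots ranking D above B: 2.
So 3 of 5 voters prefer B to D.

3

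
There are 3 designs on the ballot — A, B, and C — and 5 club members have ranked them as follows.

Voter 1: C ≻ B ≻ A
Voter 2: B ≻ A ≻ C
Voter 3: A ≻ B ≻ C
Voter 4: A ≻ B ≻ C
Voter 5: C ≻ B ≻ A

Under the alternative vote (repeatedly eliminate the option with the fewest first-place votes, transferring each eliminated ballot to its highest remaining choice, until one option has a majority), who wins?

Round 1: A 2, C 2, B 1. B has the fewest and is eliminated.
Round 2: A 3, C 2. A has a majority.

A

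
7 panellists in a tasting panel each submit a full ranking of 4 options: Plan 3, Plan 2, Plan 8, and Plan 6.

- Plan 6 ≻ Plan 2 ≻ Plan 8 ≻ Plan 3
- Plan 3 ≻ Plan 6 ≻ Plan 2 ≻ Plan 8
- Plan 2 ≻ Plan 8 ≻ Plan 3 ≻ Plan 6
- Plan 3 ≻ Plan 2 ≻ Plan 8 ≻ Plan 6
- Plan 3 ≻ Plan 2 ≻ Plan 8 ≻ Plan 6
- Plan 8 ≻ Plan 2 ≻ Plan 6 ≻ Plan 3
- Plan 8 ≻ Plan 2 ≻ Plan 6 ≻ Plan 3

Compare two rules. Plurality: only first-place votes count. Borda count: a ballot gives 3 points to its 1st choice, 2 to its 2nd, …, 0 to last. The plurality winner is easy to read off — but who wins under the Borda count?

Plurality first-place counts: Plan 3 3, Plan 2 1, Plan 8 2, Plan 6 1 → Plan 3.
Borda totals: Plan 3 10, Plan 2 14, Plan 8 11, Plan 6 7 → Plan 2.

Plan 2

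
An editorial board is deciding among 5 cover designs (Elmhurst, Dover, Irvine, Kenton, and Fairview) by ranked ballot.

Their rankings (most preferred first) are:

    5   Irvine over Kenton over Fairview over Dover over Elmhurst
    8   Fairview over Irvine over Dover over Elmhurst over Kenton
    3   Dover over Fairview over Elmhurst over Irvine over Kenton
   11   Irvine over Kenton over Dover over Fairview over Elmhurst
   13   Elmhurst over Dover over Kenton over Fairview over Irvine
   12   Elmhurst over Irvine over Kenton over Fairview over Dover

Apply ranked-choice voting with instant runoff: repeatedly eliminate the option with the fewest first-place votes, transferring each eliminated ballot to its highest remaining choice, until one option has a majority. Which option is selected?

Elmhurst

Round 1: Elmhurst 25, Irvine 16, Fairview 8, Dover 3, Kenton 0. Kenton has the fewest and is eliminated.
Round 2: Elmhurst 25, Irvine 16, Fairview 8, Dover 3. Dover has the fewest and is eliminated.
Round 3: Elmhurst 25, Irvine 16, Fairview 11. Fairview has the fewest and is eliminated.
Round 4: Elmhurst 28, Irvine 24. Elmhurst has a majority.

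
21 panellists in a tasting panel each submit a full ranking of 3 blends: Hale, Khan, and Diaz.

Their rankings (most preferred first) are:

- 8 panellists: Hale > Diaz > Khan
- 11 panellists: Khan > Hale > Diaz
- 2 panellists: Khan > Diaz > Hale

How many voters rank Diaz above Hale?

Ballots ranking Diaz above Hale: 2.
Ballots ranking Hale above Diaz: 8+11 = 19.
So 2 of 21 voters prefer Diaz to Hale.

2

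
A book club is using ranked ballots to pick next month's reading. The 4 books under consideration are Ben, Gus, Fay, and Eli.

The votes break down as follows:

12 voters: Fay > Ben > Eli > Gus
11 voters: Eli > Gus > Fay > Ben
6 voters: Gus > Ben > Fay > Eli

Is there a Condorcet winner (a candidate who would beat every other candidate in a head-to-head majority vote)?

No

Head-to-head results (29 voters total):
Ben vs Gus: Gus wins 17–12.
Ben vs Fay: Fay wins 23–6.
Ben vs Eli: Ben wins 18–11.
Gus vs Fay: Gus wins 17–12.
Gus vs Eli: Eli wins 23–6.
Fay vs Eli: Fay wins 18–11.
No candidate beats all others: Ben beats Eli beats Gus beats Ben, a majority cycle.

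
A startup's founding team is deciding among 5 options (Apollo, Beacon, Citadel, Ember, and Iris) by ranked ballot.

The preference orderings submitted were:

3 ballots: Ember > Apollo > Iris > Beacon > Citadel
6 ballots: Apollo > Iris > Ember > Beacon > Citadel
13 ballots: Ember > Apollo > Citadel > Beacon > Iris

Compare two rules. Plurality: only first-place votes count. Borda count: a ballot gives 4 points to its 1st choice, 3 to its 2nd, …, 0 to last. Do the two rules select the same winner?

Yes

Plurality first-place counts: Apollo 6, Beacon 0, Citadel 0, Ember 16, Iris 0 → Ember.
Borda totals: Apollo 72, Beacon 22, Citadel 26, Ember 76, Iris 24 → Ember.
The two rules agree on Ember.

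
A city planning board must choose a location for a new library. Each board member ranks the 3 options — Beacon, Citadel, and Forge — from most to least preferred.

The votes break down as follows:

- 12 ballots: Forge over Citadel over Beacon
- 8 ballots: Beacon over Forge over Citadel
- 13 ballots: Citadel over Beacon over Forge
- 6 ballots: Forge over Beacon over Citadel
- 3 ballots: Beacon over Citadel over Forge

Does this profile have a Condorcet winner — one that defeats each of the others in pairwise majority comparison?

Head-to-head results (42 voters total):
Beacon vs Citadel: Citadel wins 25–17.
Beacon vs Forge: Beacon wins 24–18.
Citadel vs Forge: Forge wins 26–16.
No candidate beats all others: Beacon beats Forge beats Citadel beats Beacon, a majority cycle.

No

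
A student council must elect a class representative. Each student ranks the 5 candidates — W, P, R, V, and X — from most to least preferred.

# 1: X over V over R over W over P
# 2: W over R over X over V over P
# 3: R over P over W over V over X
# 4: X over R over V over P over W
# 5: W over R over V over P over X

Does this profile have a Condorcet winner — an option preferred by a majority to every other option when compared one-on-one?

Yes

Head-to-head results (5 voters total):
W vs P: W wins 3–2.
W vs R: R wins 3–2.
W vs V: W wins 3–2.
W vs X: W wins 3–2.
P vs R: R wins 5–0.
P vs V: V wins 4–1.
P vs X: X wins 3–2.
R vs V: R wins 4–1.
R vs X: R wins 3–2.
V vs X: X wins 3–2.
R beats each rival — W (3–2), P (5–0), V (4–1), X (3–2) — so R is the Condorcet winner.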